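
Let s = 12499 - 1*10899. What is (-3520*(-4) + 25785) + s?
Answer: 41465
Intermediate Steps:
s = 1600 (s = 12499 - 10899 = 1600)
(-3520*(-4) + 25785) + s = (-3520*(-4) + 25785) + 1600 = (14080 + 25785) + 1600 = 39865 + 1600 = 41465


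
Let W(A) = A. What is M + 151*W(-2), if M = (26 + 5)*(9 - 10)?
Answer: -333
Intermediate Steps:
M = -31 (M = 31*(-1) = -31)
M + 151*W(-2) = -31 + 151*(-2) = -31 - 302 = -333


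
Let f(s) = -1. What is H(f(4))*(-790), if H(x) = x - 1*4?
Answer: 3950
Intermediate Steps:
H(x) = -4 + x (H(x) = x - 4 = -4 + x)
H(f(4))*(-790) = (-4 - 1)*(-790) = -5*(-790) = 3950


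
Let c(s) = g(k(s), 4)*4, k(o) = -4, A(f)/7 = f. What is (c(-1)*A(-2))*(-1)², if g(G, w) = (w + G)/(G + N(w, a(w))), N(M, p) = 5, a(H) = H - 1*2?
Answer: 0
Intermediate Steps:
A(f) = 7*f
a(H) = -2 + H (a(H) = H - 2 = -2 + H)
g(G, w) = (G + w)/(5 + G) (g(G, w) = (w + G)/(G + 5) = (G + w)/(5 + G))
c(s) = 0 (c(s) = ((-4 + 4)/(5 - 4))*4 = (0/1)*4 = (1*0)*4 = 0*4 = 0)
(c(-1)*A(-2))*(-1)² = (0*(7*(-2)))*(-1)² = (0*(-14))*1 = 0*1 = 0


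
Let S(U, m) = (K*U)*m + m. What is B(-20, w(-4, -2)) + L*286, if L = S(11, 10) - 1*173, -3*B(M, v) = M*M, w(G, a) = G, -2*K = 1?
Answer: -187444/3 ≈ -62481.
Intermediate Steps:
K = -½ (K = -½*1 = -½ ≈ -0.50000)
B(M, v) = -M²/3 (B(M, v) = -M*M/3 = -M²/3)
S(U, m) = m - U*m/2 (S(U, m) = (-U/2)*m + m = -U*m/2 + m = m - U*m/2)
L = -218 (L = (½)*10*(2 - 1*11) - 1*173 = (½)*10*(2 - 11) - 173 = (½)*10*(-9) - 173 = -45 - 173 = -218)
B(-20, w(-4, -2)) + L*286 = -⅓*(-20)² - 218*286 = -⅓*400 - 62348 = -400/3 - 62348 = -187444/3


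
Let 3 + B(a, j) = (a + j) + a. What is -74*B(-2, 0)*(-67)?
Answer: -34706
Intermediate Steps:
B(a, j) = -3 + j + 2*a (B(a, j) = -3 + ((a + j) + a) = -3 + (j + 2*a) = -3 + j + 2*a)
-74*B(-2, 0)*(-67) = -74*(-3 + 0 + 2*(-2))*(-67) = -74*(-3 + 0 - 4)*(-67) = -74*(-7)*(-67) = 518*(-67) = -34706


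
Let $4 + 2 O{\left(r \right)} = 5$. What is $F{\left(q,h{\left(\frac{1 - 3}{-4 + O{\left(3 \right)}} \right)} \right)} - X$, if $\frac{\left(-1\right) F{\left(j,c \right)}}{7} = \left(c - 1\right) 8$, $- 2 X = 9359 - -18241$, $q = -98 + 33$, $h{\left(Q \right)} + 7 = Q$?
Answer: $14216$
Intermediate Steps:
$O{\left(r \right)} = \frac{1}{2}$ ($O{\left(r \right)} = -2 + \frac{1}{2} \cdot 5 = -2 + \frac{5}{2} = \frac{1}{2}$)
$h{\left(Q \right)} = -7 + Q$
$q = -65$
$X = -13800$ ($X = - \frac{9359 - -18241}{2} = - \frac{9359 + 18241}{2} = \left(- \frac{1}{2}\right) 27600 = -13800$)
$F{\left(j,c \right)} = 56 - 56 c$ ($F{\left(j,c \right)} = - 7 \left(c - 1\right) 8 = - 7 \left(-1 + c\right) 8 = - 7 \left(-8 + 8 c\right) = 56 - 56 c$)
$F{\left(q,h{\left(\frac{1 - 3}{-4 + O{\left(3 \right)}} \right)} \right)} - X = \left(56 - 56 \left(-7 + \frac{1 - 3}{-4 + \frac{1}{2}}\right)\right) - -13800 = \left(56 - 56 \left(-7 - \frac{2}{- \frac{7}{2}}\right)\right) + 13800 = \left(56 - 56 \left(-7 - - \frac{4}{7}\right)\right) + 13800 = \left(56 - 56 \left(-7 + \frac{4}{7}\right)\right) + 13800 = \left(56 - -360\right) + 13800 = \left(56 + 360\right) + 13800 = 416 + 13800 = 14216$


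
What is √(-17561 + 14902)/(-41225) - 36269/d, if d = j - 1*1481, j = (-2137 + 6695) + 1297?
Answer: -36269/4374 - I*√2659/41225 ≈ -8.2919 - 0.0012508*I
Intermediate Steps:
j = 5855 (j = 4558 + 1297 = 5855)
d = 4374 (d = 5855 - 1*1481 = 5855 - 1481 = 4374)
√(-17561 + 14902)/(-41225) - 36269/d = √(-17561 + 14902)/(-41225) - 36269/4374 = √(-2659)*(-1/41225) - 36269*1/4374 = (I*√2659)*(-1/41225) - 36269/4374 = -I*√2659/41225 - 36269/4374 = -36269/4374 - I*√2659/41225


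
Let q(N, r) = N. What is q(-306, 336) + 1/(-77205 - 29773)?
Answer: -32735269/106978 ≈ -306.00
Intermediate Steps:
q(-306, 336) + 1/(-77205 - 29773) = -306 + 1/(-77205 - 29773) = -306 + 1/(-106978) = -306 - 1/106978 = -32735269/106978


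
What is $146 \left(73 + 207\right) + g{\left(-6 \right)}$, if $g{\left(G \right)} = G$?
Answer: $40874$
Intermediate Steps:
$146 \left(73 + 207\right) + g{\left(-6 \right)} = 146 \left(73 + 207\right) - 6 = 146 \cdot 280 - 6 = 40880 - 6 = 40874$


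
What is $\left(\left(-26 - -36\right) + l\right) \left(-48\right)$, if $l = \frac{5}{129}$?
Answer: $- \frac{20720}{43} \approx -481.86$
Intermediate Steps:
$l = \frac{5}{129}$ ($l = 5 \cdot \frac{1}{129} = \frac{5}{129} \approx 0.03876$)
$\left(\left(-26 - -36\right) + l\right) \left(-48\right) = \left(\left(-26 - -36\right) + \frac{5}{129}\right) \left(-48\right) = \left(\left(-26 + 36\right) + \frac{5}{129}\right) \left(-48\right) = \left(10 + \frac{5}{129}\right) \left(-48\right) = \frac{1295}{129} \left(-48\right) = - \frac{20720}{43}$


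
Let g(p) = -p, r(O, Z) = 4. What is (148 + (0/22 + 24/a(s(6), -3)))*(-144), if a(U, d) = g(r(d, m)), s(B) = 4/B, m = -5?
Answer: -20448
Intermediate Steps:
a(U, d) = -4 (a(U, d) = -1*4 = -4)
(148 + (0/22 + 24/a(s(6), -3)))*(-144) = (148 + (0/22 + 24/(-4)))*(-144) = (148 + (0*(1/22) + 24*(-¼)))*(-144) = (148 + (0 - 6))*(-144) = (148 - 6)*(-144) = 142*(-144) = -20448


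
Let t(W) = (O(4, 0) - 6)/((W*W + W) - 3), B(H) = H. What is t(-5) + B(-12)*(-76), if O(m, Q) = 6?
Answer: 912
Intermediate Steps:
t(W) = 0 (t(W) = (6 - 6)/((W*W + W) - 3) = 0/((W² + W) - 3) = 0/((W + W²) - 3) = 0/(-3 + W + W²) = 0)
t(-5) + B(-12)*(-76) = 0 - 12*(-76) = 0 + 912 = 912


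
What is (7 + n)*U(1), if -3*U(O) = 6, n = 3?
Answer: -20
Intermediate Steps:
U(O) = -2 (U(O) = -⅓*6 = -2)
(7 + n)*U(1) = (7 + 3)*(-2) = 10*(-2) = -20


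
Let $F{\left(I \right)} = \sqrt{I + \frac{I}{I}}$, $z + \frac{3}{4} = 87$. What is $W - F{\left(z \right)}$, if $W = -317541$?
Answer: $-317541 - \frac{\sqrt{349}}{2} \approx -3.1755 \cdot 10^{5}$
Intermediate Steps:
$z = \frac{345}{4}$ ($z = - \frac{3}{4} + 87 = \frac{345}{4} \approx 86.25$)
$F{\left(I \right)} = \sqrt{1 + I}$ ($F{\left(I \right)} = \sqrt{I + 1} = \sqrt{1 + I}$)
$W - F{\left(z \right)} = -317541 - \sqrt{1 + \frac{345}{4}} = -317541 - \sqrt{\frac{349}{4}} = -317541 - \frac{\sqrt{349}}{2}$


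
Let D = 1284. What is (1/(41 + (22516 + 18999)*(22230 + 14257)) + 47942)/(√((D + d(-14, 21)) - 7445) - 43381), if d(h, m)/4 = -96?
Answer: -3150350806444886473/2850649610689821276 - 72620520652933*I*√6545/2850649610689821276 ≈ -1.1051 - 0.002061*I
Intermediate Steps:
d(h, m) = -384 (d(h, m) = 4*(-96) = -384)
(1/(41 + (22516 + 18999)*(22230 + 14257)) + 47942)/(√((D + d(-14, 21)) - 7445) - 43381) = (1/(41 + (22516 + 18999)*(22230 + 14257)) + 47942)/(√((1284 - 384) - 7445) - 43381) = (1/(41 + 41515*36487) + 47942)/(√(900 - 7445) - 43381) = (1/(41 + 1514757805) + 47942)/(√(-6545) - 43381) = (1/1514757846 + 47942)/(I*√6545 - 43381) = (1/1514757846 + 47942)/(-43381 + I*√6545) = 72620520652933/(1514757846*(-43381 + I*√6545))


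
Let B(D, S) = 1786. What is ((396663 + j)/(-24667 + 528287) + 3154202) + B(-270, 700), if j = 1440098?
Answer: 1589420513321/503620 ≈ 3.1560e+6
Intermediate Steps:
((396663 + j)/(-24667 + 528287) + 3154202) + B(-270, 700) = ((396663 + 1440098)/(-24667 + 528287) + 3154202) + 1786 = (1836761/503620 + 3154202) + 1786 = 1588521048001/503620 + 1786 = 1589420513321/503620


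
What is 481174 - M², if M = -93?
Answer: 472525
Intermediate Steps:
481174 - M² = 481174 - 1*(-93)² = 481174 - 1*8649 = 481174 - 8649 = 472525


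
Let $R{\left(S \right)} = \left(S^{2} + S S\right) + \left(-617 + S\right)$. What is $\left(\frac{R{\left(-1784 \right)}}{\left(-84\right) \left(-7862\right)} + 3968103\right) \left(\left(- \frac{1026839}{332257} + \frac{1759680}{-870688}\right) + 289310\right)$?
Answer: $\frac{175741448581619420949633585}{153085634510536} \approx 1.148 \cdot 10^{12}$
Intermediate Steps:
$R{\left(S \right)} = -617 + S + 2 S^{2}$ ($R{\left(S \right)} = \left(S^{2} + S^{2}\right) + \left(-617 + S\right) = 2 S^{2} + \left(-617 + S\right) = -617 + S + 2 S^{2}$)
$\left(\frac{R{\left(-1784 \right)}}{\left(-84\right) \left(-7862\right)} + 3968103\right) \left(\left(- \frac{1026839}{332257} + \frac{1759680}{-870688}\right) + 289310\right) = \left(\frac{-617 - 1784 + 2 \left(-1784\right)^{2}}{\left(-84\right) \left(-7862\right)} + 3968103\right) \left(\left(- \frac{1026839}{332257} + \frac{1759680}{-870688}\right) + 289310\right) = \left(\frac{-617 - 1784 + 2 \cdot 3182656}{660408} + 3968103\right) \left(\left(\left(-1026839\right) \frac{1}{332257} + 1759680 \left(- \frac{1}{870688}\right)\right) + 289310\right) = \left(\left(-617 - 1784 + 6365312\right) \frac{1}{660408} + 3968103\right) \left(\left(- \frac{1026839}{332257} - \frac{4230}{2093}\right) + 289310\right) = \left(6362911 \cdot \frac{1}{660408} + 3968103\right) \left(- \frac{3554621137}{695413901} + 289310\right) = \left(\frac{6362911}{660408} + 3968103\right) \frac{201186641077173}{695413901} = \frac{2620573328935}{660408} \cdot \frac{201186641077173}{695413901} = \frac{175741448581619420949633585}{153085634510536}$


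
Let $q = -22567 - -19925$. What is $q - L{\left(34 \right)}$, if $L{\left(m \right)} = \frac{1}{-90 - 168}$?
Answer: $- \frac{681635}{258} \approx -2642.0$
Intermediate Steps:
$q = -2642$ ($q = -22567 + 19925 = -2642$)
$L{\left(m \right)} = - \frac{1}{258}$ ($L{\left(m \right)} = \frac{1}{-258} = - \frac{1}{258}$)
$q - L{\left(34 \right)} = -2642 - - \frac{1}{258} = -2642 + \frac{1}{258} = - \frac{681635}{258}$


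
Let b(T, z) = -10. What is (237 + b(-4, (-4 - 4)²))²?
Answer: 51529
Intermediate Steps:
(237 + b(-4, (-4 - 4)²))² = (237 - 10)² = 227² = 51529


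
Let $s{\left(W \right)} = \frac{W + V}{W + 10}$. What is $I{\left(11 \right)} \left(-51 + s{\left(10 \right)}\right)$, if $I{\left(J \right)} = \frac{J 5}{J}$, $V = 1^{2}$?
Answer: $- \frac{1009}{4} \approx -252.25$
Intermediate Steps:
$V = 1$
$I{\left(J \right)} = 5$ ($I{\left(J \right)} = \frac{5 J}{J} = 5$)
$s{\left(W \right)} = \frac{1 + W}{10 + W}$ ($s{\left(W \right)} = \frac{W + 1}{W + 10} = \frac{1 + W}{10 + W}$)
$I{\left(11 \right)} \left(-51 + s{\left(10 \right)}\right) = 5 \left(-51 + \frac{1 + 10}{10 + 10}\right) = 5 \left(-51 + \frac{1}{20} \cdot 11\right) = 5 \left(-51 + \frac{11}{20}\right) = 5 \left(- \frac{1009}{20}\right) = - \frac{1009}{4}$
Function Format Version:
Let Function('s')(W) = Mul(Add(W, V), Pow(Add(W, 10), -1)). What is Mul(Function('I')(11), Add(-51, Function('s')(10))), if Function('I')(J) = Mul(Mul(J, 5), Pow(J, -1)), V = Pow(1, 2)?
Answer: Rational(-1009, 4) ≈ -252.25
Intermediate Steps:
V = 1
Function('I')(J) = 5 (Function('I')(J) = Mul(Mul(5, J), Pow(J, -1)) = 5)
Function('s')(W) = Mul(Pow(Add(10, W), -1), Add(1, W)) (Function('s')(W) = Mul(Add(W, 1), Pow(Add(W, 10), -1)) = Mul(Add(1, W), Pow(Add(10, W), -1)) = Mul(Pow(Add(10, W), -1), Add(1, W)))
Mul(Function('I')(11), Add(-51, Function('s')(10))) = Mul(5, Add(-51, Mul(Pow(Add(10, 10), -1), Add(1, 10)))) = Mul(5, Add(-51, Mul(Pow(20, -1), 11))) = Mul(5, Add(-51, Mul(Rational(1, 20), 11))) = Mul(5, Add(-51, Rational(11, 20))) = Mul(5, Rational(-1009, 20)) = Rational(-1009, 4)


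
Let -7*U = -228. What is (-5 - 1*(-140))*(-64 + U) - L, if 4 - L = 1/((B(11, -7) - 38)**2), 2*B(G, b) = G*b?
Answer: -695902724/163863 ≈ -4246.9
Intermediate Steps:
B(G, b) = G*b/2 (B(G, b) = (G*b)/2 = G*b/2)
L = 93632/23409 (L = 4 - 1/(((1/2)*11*(-7) - 38)**2) = 4 - 1/((-77/2 - 38)**2) = 4 - 1/((-153/2)**2) = 4 - 1/23409/4 = 4 - 1*4/23409 = 4 - 4/23409 = 93632/23409 ≈ 3.9998)
U = 228/7 (U = -1/7*(-228) = 228/7 ≈ 32.571)
(-5 - 1*(-140))*(-64 + U) - L = (-5 - 1*(-140))*(-64 + 228/7) - 1*93632/23409 = (-5 + 140)*(-220/7) - 93632/23409 = 135*(-220/7) - 93632/23409 = -29700/7 - 93632/23409 = -695902724/163863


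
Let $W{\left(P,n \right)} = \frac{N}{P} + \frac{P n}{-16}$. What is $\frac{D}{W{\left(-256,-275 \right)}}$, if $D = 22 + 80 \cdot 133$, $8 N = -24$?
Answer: $- \frac{2729472}{1126397} \approx -2.4232$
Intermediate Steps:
$N = -3$ ($N = \frac{1}{8} \left(-24\right) = -3$)
$D = 10662$ ($D = 22 + 10640 = 10662$)
$W{\left(P,n \right)} = - \frac{3}{P} - \frac{P n}{16}$ ($W{\left(P,n \right)} = - \frac{3}{P} + \frac{P n}{-16} = - \frac{3}{P} + P n \left(- \frac{1}{16}\right) = - \frac{3}{P} - \frac{P n}{16}$)
$\frac{D}{W{\left(-256,-275 \right)}} = \frac{10662}{- \frac{3}{-256} - \left(-16\right) \left(-275\right)} = \frac{10662}{\left(-3\right) \left(- \frac{1}{256}\right) - 4400} = \frac{10662}{\frac{3}{256} - 4400} = \frac{10662}{- \frac{1126397}{256}} = 10662 \left(- \frac{256}{1126397}\right) = - \frac{2729472}{1126397}$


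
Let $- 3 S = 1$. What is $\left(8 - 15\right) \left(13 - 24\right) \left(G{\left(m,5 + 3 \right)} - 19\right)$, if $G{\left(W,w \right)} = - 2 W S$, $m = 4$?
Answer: $- \frac{3773}{3} \approx -1257.7$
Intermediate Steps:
$S = - \frac{1}{3}$ ($S = \left(- \frac{1}{3}\right) 1 = - \frac{1}{3} \approx -0.33333$)
$G{\left(W,w \right)} = \frac{2 W}{3}$ ($G{\left(W,w \right)} = - 2 W \left(- \frac{1}{3}\right) = \frac{2 W}{3}$)
$\left(8 - 15\right) \left(13 - 24\right) \left(G{\left(m,5 + 3 \right)} - 19\right) = \left(8 - 15\right) \left(13 - 24\right) \left(\frac{2}{3} \cdot 4 - 19\right) = \left(-7\right) \left(-11\right) \left(\frac{8}{3} - 19\right) = 77 \left(- \frac{49}{3}\right) = - \frac{3773}{3}$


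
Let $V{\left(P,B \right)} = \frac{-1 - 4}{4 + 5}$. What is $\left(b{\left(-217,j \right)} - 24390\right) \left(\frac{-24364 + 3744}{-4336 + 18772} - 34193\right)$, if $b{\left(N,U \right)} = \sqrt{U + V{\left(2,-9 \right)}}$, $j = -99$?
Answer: $\frac{334434845320}{401} - \frac{987261536 i \sqrt{14}}{10827} \approx 8.34 \cdot 10^{8} - 3.4118 \cdot 10^{5} i$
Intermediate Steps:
$V{\left(P,B \right)} = - \frac{5}{9}$
$b{\left(N,U \right)} = \sqrt{- \frac{5}{9} + U}$ ($b{\left(N,U \right)} = \sqrt{U - \frac{5}{9}} = \sqrt{- \frac{5}{9} + U}$)
$\left(b{\left(-217,j \right)} - 24390\right) \left(\frac{-24364 + 3744}{-4336 + 18772} - 34193\right) = \left(\frac{\sqrt{-5 + 9 \left(-99\right)}}{3} - 24390\right) \left(\frac{-24364 + 3744}{-4336 + 18772} - 34193\right) = \left(\frac{\sqrt{-5 - 891}}{3} - 24390\right) \left(- \frac{20620}{14436} - 34193\right) = \left(\frac{\sqrt{-896}}{3} - 24390\right) \left(\left(-20620\right) \frac{1}{14436} - 34193\right) = \left(\frac{8 i \sqrt{14}}{3} - 24390\right) \left(- \frac{5155}{3609} - 34193\right) = \left(\frac{8 i \sqrt{14}}{3} - 24390\right) \left(- \frac{123407692}{3609}\right) = \left(-24390 + \frac{8 i \sqrt{14}}{3}\right) \left(- \frac{123407692}{3609}\right) = \frac{334434845320}{401} - \frac{987261536 i \sqrt{14}}{10827}$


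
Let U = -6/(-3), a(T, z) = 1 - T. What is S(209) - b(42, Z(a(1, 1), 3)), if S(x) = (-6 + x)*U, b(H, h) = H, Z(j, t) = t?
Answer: 364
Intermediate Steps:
U = 2 (U = -6*(-⅓) = 2)
S(x) = -12 + 2*x (S(x) = (-6 + x)*2 = -12 + 2*x)
S(209) - b(42, Z(a(1, 1), 3)) = (-12 + 2*209) - 1*42 = (-12 + 418) - 42 = 406 - 42 = 364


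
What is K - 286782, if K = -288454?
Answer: -575236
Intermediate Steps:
K - 286782 = -288454 - 286782 = -575236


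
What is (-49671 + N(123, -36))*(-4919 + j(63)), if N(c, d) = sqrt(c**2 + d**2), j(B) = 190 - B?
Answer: 238023432 - 71880*sqrt(73) ≈ 2.3741e+8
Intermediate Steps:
(-49671 + N(123, -36))*(-4919 + j(63)) = (-49671 + sqrt(123**2 + (-36)**2))*(-4919 + (190 - 1*63)) = (-49671 + sqrt(15129 + 1296))*(-4919 + (190 - 63)) = (-49671 + sqrt(16425))*(-4919 + 127) = (-49671 + 15*sqrt(73))*(-4792) = 238023432 - 71880*sqrt(73)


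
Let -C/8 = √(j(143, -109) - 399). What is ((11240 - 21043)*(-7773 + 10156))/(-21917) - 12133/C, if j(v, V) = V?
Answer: 23360549/21917 - 12133*I*√127/2032 ≈ 1065.9 - 67.289*I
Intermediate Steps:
C = -16*I*√127 (C = -8*√(-109 - 399) = -16*I*√127 ≈ -180.31*I)
((11240 - 21043)*(-7773 + 10156))/(-21917) - 12133/C = ((11240 - 21043)*(-7773 + 10156))/(-21917) - 12133*I*√127/2032 = -9803*2383*(-1/21917) - 12133*I*√127/2032 = -23360549*(-1/21917) - 12133*I*√127/2032 = 23360549/21917 - 12133*I*√127/2032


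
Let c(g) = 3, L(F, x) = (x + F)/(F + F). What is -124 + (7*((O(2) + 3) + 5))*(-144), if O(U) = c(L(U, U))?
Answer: -11212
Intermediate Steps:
L(F, x) = (F + x)/(2*F) (L(F, x) = (F + x)/((2*F)) = (F + x)*(1/(2*F)) = (F + x)/(2*F))
O(U) = 3
-124 + (7*((O(2) + 3) + 5))*(-144) = -124 + (7*((3 + 3) + 5))*(-144) = -124 + (7*(6 + 5))*(-144) = -124 + (7*11)*(-144) = -124 + 77*(-144) = -124 - 11088 = -11212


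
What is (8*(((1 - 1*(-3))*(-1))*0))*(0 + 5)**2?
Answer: 0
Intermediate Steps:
(8*(((1 - 1*(-3))*(-1))*0))*(0 + 5)**2 = (8*(((1 + 3)*(-1))*0))*5**2 = (8*((4*(-1))*0))*25 = (8*(-4*0))*25 = (8*0)*25 = 0*25 = 0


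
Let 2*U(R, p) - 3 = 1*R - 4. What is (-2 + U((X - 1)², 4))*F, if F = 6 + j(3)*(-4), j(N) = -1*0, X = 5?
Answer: 33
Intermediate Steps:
j(N) = 0
F = 6 (F = 6 + 0*(-4) = 6 + 0 = 6)
U(R, p) = -½ + R/2 (U(R, p) = 3/2 + (1*R - 4)/2 = 3/2 + (R - 4)/2 = 3/2 + (-4 + R)/2 = 3/2 + (-2 + R/2) = -½ + R/2)
(-2 + U((X - 1)², 4))*F = (-2 + (-½ + (5 - 1)²/2))*6 = (-2 + (-½ + (½)*4²))*6 = (-2 + (-½ + (½)*16))*6 = (-2 + (-½ + 8))*6 = (-2 + 15/2)*6 = (11/2)*6 = 33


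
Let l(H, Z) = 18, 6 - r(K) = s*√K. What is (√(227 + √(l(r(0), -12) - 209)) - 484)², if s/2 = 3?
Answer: (484 - √(227 + I*√191))² ≈ 2.1989e+5 - 429.9*I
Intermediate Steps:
s = 6 (s = 2*3 = 6)
r(K) = 6 - 6*√K
(√(227 + √(l(r(0), -12) - 209)) - 484)² = (√(227 + √(18 - 209)) - 484)² = (√(227 + √(-191)) - 484)² = (√(227 + I*√191) - 484)² = (-484 + √(227 + I*√191))²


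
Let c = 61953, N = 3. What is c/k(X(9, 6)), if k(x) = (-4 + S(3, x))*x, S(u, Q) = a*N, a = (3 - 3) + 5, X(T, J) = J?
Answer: 20651/22 ≈ 938.68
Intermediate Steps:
a = 5 (a = 0 + 5 = 5)
S(u, Q) = 15 (S(u, Q) = 5*3 = 15)
k(x) = 11*x (k(x) = (-4 + 15)*x = 11*x)
c/k(X(9, 6)) = 61953/((11*6)) = 61953/66 = 61953*(1/66) = 20651/22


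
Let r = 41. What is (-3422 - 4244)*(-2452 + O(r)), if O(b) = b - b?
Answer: 18797032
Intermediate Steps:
O(b) = 0
(-3422 - 4244)*(-2452 + O(r)) = (-3422 - 4244)*(-2452 + 0) = -7666*(-2452) = 18797032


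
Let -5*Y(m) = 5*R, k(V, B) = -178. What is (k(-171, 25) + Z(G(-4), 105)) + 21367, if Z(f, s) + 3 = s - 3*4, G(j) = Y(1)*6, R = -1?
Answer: 21279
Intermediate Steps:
Y(m) = 1 (Y(m) = -(-1) = -⅕*(-5) = 1)
G(j) = 6 (G(j) = 1*6 = 6)
Z(f, s) = -15 + s (Z(f, s) = -3 + (s - 3*4) = -3 + (s - 12) = -3 + (-12 + s) = -15 + s)
(k(-171, 25) + Z(G(-4), 105)) + 21367 = (-178 + (-15 + 105)) + 21367 = (-178 + 90) + 21367 = -88 + 21367 = 21279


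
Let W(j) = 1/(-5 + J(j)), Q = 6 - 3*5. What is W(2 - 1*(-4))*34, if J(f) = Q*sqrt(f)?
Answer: 170/461 - 306*sqrt(6)/461 ≈ -1.2571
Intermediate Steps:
Q = -9 (Q = 6 - 1*15 = 6 - 15 = -9)
J(f) = -9*sqrt(f)
W(j) = 1/(-5 - 9*sqrt(j))
W(2 - 1*(-4))*34 = -1/(5 + 9*sqrt(2 - 1*(-4)))*34 = -1/(5 + 9*sqrt(2 + 4))*34 = -1/(5 + 9*sqrt(6))*34 = -34/(5 + 9*sqrt(6))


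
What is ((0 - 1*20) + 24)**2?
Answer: 16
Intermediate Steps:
((0 - 1*20) + 24)**2 = ((0 - 20) + 24)**2 = (-20 + 24)**2 = 4**2 = 16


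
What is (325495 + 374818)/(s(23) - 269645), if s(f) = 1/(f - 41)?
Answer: -12605634/4853611 ≈ -2.5972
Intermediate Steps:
s(f) = 1/(-41 + f)
(325495 + 374818)/(s(23) - 269645) = (325495 + 374818)/(1/(-41 + 23) - 269645) = 700313/(1/(-18) - 269645) = 700313/(-1/18 - 269645) = 700313/(-4853611/18) = 700313*(-18/4853611) = -12605634/4853611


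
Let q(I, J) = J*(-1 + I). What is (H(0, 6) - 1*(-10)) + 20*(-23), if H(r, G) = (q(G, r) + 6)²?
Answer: -414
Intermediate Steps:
H(r, G) = (6 + r*(-1 + G))² (H(r, G) = (r*(-1 + G) + 6)² = (6 + r*(-1 + G))²)
(H(0, 6) - 1*(-10)) + 20*(-23) = ((6 + 0*(-1 + 6))² - 1*(-10)) + 20*(-23) = ((6 + 0*5)² + 10) - 460 = ((6 + 0)² + 10) - 460 = (6² + 10) - 460 = (36 + 10) - 460 = 46 - 460 = -414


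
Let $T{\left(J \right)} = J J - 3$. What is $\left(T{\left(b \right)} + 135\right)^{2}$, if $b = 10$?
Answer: $53824$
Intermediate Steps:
$T{\left(J \right)} = -3 + J^{2}$ ($T{\left(J \right)} = J^{2} - 3 = -3 + J^{2}$)
$\left(T{\left(b \right)} + 135\right)^{2} = \left(\left(-3 + 10^{2}\right) + 135\right)^{2} = \left(\left(-3 + 100\right) + 135\right)^{2} = \left(97 + 135\right)^{2} = 232^{2} = 53824$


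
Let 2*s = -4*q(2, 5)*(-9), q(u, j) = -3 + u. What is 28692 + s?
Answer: 28674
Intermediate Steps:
s = -18 (s = (-4*(-3 + 2)*(-9))/2 = (-4*(-1)*(-9))/2 = (4*(-9))/2 = (½)*(-36) = -18)
28692 + s = 28692 - 18 = 28674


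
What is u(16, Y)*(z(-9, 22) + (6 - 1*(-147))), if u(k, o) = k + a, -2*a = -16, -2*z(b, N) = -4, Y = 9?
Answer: 3720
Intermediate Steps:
z(b, N) = 2 (z(b, N) = -1/2*(-4) = 2)
a = 8 (a = -1/2*(-16) = 8)
u(k, o) = 8 + k (u(k, o) = k + 8 = 8 + k)
u(16, Y)*(z(-9, 22) + (6 - 1*(-147))) = (8 + 16)*(2 + (6 - 1*(-147))) = 24*(2 + (6 + 147)) = 24*(2 + 153) = 24*155 = 3720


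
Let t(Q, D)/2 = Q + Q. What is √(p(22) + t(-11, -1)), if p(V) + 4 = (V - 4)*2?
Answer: 2*I*√3 ≈ 3.4641*I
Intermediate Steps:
t(Q, D) = 4*Q (t(Q, D) = 2*(Q + Q) = 2*(2*Q) = 4*Q)
p(V) = -12 + 2*V (p(V) = -4 + (V - 4)*2 = -4 + (-4 + V)*2 = -4 + (-8 + 2*V) = -12 + 2*V)
√(p(22) + t(-11, -1)) = √((-12 + 2*22) + 4*(-11)) = √((-12 + 44) - 44) = √(32 - 44) = √(-12) = 2*I*√3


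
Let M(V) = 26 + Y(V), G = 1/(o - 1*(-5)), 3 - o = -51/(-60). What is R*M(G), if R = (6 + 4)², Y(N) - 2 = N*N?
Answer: 57297200/20449 ≈ 2802.0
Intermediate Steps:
o = 43/20 (o = 3 - (-51)/(-60) = 3 - (-51)*(-1)/60 = 3 - 1*17/20 = 3 - 17/20 = 43/20 ≈ 2.1500)
Y(N) = 2 + N² (Y(N) = 2 + N*N = 2 + N²)
R = 100 (R = 10² = 100)
G = 20/143 (G = 1/(43/20 - 1*(-5)) = 1/(43/20 + 5) = 1/(143/20) = 20/143 ≈ 0.13986)
M(V) = 28 + V² (M(V) = 26 + (2 + V²) = 28 + V²)
R*M(G) = 100*(28 + (20/143)²) = 100*(28 + 400/20449) = 100*(572972/20449) = 57297200/20449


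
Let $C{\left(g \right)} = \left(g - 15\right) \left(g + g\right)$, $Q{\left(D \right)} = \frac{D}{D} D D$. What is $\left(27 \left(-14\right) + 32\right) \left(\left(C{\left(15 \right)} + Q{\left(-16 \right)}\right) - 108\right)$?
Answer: $-51208$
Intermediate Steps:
$Q{\left(D \right)} = D^{2}$ ($Q{\left(D \right)} = 1 D D = D D = D^{2}$)
$C{\left(g \right)} = 2 g \left(-15 + g\right)$ ($C{\left(g \right)} = \left(-15 + g\right) 2 g = 2 g \left(-15 + g\right)$)
$\left(27 \left(-14\right) + 32\right) \left(\left(C{\left(15 \right)} + Q{\left(-16 \right)}\right) - 108\right) = \left(27 \left(-14\right) + 32\right) \left(\left(2 \cdot 15 \left(-15 + 15\right) + \left(-16\right)^{2}\right) - 108\right) = \left(-378 + 32\right) \left(\left(2 \cdot 15 \cdot 0 + 256\right) - 108\right) = - 346 \left(\left(0 + 256\right) - 108\right) = - 346 \left(256 - 108\right) = \left(-346\right) 148 = -51208$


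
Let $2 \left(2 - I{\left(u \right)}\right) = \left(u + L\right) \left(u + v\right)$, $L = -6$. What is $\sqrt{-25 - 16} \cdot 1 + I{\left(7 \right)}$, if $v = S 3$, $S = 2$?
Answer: $- \frac{9}{2} + i \sqrt{41} \approx -4.5 + 6.4031 i$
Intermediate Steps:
$v = 6$ ($v = 2 \cdot 3 = 6$)
$I{\left(u \right)} = 2 - \frac{\left(-6 + u\right) \left(6 + u\right)}{2}$ ($I{\left(u \right)} = 2 - \frac{\left(u - 6\right) \left(u + 6\right)}{2} = 2 - \frac{\left(-6 + u\right) \left(6 + u\right)}{2}$)
$\sqrt{-25 - 16} \cdot 1 + I{\left(7 \right)} = \sqrt{-25 - 16} \cdot 1 + \left(20 - \frac{7^{2}}{2}\right) = \sqrt{-41} \cdot 1 + \left(20 - \frac{49}{2}\right) = i \sqrt{41} \cdot 1 + \left(20 - \frac{49}{2}\right) = i \sqrt{41} - \frac{9}{2} = - \frac{9}{2} + i \sqrt{41}$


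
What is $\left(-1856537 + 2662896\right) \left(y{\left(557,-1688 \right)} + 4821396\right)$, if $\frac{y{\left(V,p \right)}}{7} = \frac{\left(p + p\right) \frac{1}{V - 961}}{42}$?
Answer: $\frac{1177996485604190}{303} \approx 3.8878 \cdot 10^{12}$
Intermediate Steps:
$y{\left(V,p \right)} = \frac{p}{3 \left(-961 + V\right)}$ ($y{\left(V,p \right)} = 7 \frac{\left(p + p\right) \frac{1}{V - 961}}{42} = 7 \frac{2 p}{-961 + V} \frac{1}{42} = 7 \frac{p}{21 \left(-961 + V\right)} = \frac{p}{3 \left(-961 + V\right)}$)
$\left(-1856537 + 2662896\right) \left(y{\left(557,-1688 \right)} + 4821396\right) = \left(-1856537 + 2662896\right) \left(\frac{1}{3} \left(-1688\right) \frac{1}{-961 + 557} + 4821396\right) = 806359 \left(\frac{1}{3} \left(-1688\right) \frac{1}{-404} + 4821396\right) = 806359 \left(\frac{1}{3} \left(-1688\right) \left(- \frac{1}{404}\right) + 4821396\right) = 806359 \left(\frac{422}{303} + 4821396\right) = 806359 \cdot \frac{1460883410}{303} = \frac{1177996485604190}{303}$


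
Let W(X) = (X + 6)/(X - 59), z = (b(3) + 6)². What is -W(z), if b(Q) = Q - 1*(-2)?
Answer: -127/62 ≈ -2.0484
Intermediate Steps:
b(Q) = 2 + Q (b(Q) = Q + 2 = 2 + Q)
z = 121 (z = ((2 + 3) + 6)² = (5 + 6)² = 11² = 121)
W(X) = (6 + X)/(-59 + X)
-W(z) = -(6 + 121)/(-59 + 121) = -127/62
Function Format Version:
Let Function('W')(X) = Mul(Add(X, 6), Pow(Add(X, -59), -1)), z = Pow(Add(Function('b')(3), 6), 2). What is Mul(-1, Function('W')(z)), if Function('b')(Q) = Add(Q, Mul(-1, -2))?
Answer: Rational(-127, 62) ≈ -2.0484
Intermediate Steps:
Function('b')(Q) = Add(2, Q) (Function('b')(Q) = Add(Q, 2) = Add(2, Q))
z = 121 (z = Pow(Add(Add(2, 3), 6), 2) = Pow(Add(5, 6), 2) = Pow(11, 2) = 121)
Function('W')(X) = Mul(Pow(Add(-59, X), -1), Add(6, X)) (Function('W')(X) = Mul(Add(6, X), Pow(Add(-59, X), -1)) = Mul(Pow(Add(-59, X), -1), Add(6, X)))
Mul(-1, Function('W')(z)) = Mul(-1, Mul(Pow(Add(-59, 121), -1), Add(6, 121))) = Mul(-1, Mul(Pow(62, -1), 127)) = Mul(-1, Mul(Rational(1, 62), 127)) = Mul(-1, Rational(127, 62)) = Rational(-127, 62)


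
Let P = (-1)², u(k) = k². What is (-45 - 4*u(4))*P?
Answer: -109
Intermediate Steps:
P = 1
(-45 - 4*u(4))*P = (-45 - 4*4²)*1 = (-45 - 4*16)*1 = (-45 - 64)*1 = -109*1 = -109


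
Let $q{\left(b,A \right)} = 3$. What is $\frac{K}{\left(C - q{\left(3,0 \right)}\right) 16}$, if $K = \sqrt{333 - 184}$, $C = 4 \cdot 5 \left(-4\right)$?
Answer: $- \frac{\sqrt{149}}{1328} \approx -0.0091917$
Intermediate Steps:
$C = -80$ ($C = 20 \left(-4\right) = -80$)
$K = \sqrt{149} \approx 12.207$
$\frac{K}{\left(C - q{\left(3,0 \right)}\right) 16} = \frac{\sqrt{149}}{\left(-80 - \left(3 + \frac{0}{4}\right)\right) 16} = \frac{\sqrt{149}}{\left(-80 + \left(0 \cdot \frac{1}{4} - 3\right)\right) 16} = \frac{\sqrt{149}}{\left(-80 + \left(0 - 3\right)\right) 16} = \frac{\sqrt{149}}{\left(-80 - 3\right) 16} = \frac{\sqrt{149}}{\left(-83\right) 16} = \frac{\sqrt{149}}{-1328} = \sqrt{149} \left(- \frac{1}{1328}\right) = - \frac{\sqrt{149}}{1328}$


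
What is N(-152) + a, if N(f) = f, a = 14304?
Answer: 14152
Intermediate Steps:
N(-152) + a = -152 + 14304 = 14152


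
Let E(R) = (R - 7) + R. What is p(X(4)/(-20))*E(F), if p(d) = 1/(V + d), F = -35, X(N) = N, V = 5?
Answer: -385/24 ≈ -16.042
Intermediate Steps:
p(d) = 1/(5 + d)
E(R) = -7 + 2*R (E(R) = (-7 + R) + R = -7 + 2*R)
p(X(4)/(-20))*E(F) = (-7 + 2*(-35))/(5 + 4/(-20)) = (-7 - 70)/(5 + 4*(-1/20)) = -77/(5 - ⅕) = -77/(24/5) = (5/24)*(-77) = -385/24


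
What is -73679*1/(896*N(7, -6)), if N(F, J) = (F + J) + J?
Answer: 73679/4480 ≈ 16.446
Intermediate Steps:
N(F, J) = F + 2*J
-73679*1/(896*N(7, -6)) = -73679*1/(896*(7 + 2*(-6))) = -73679*1/(896*(7 - 12)) = -73679/(-28*(-5)*(-32)) = -73679/(140*(-32)) = -73679/(-4480) = -73679*(-1/4480) = 73679/4480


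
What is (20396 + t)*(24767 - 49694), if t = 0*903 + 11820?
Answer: -803048232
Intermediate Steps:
t = 11820 (t = 0 + 11820 = 11820)
(20396 + t)*(24767 - 49694) = (20396 + 11820)*(24767 - 49694) = 32216*(-24927) = -803048232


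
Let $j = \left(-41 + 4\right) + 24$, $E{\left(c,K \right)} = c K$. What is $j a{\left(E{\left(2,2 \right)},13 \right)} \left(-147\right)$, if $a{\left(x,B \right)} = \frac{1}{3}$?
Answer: $637$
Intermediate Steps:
$E{\left(c,K \right)} = K c$
$a{\left(x,B \right)} = \frac{1}{3}$
$j = -13$ ($j = -37 + 24 = -13$)
$j a{\left(E{\left(2,2 \right)},13 \right)} \left(-147\right) = \left(-13\right) \frac{1}{3} \left(-147\right) = \left(- \frac{13}{3}\right) \left(-147\right) = 637$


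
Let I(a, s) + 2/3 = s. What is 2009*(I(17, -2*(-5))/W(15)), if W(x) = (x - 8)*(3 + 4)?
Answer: 1148/3 ≈ 382.67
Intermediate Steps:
W(x) = -56 + 7*x (W(x) = (-8 + x)*7 = -56 + 7*x)
I(a, s) = -⅔ + s
2009*(I(17, -2*(-5))/W(15)) = 2009*((-⅔ - 2*(-5))/(-56 + 7*15)) = 2009*((-⅔ + 10)/(-56 + 105)) = 2009*((28/3)/49) = 2009*((28/3)*(1/49)) = 2009*(4/21) = 1148/3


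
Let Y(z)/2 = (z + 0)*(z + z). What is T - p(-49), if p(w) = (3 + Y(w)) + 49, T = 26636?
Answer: 16980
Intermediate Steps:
Y(z) = 4*z² (Y(z) = 2*((z + 0)*(z + z)) = 2*(z*(2*z)) = 2*(2*z²) = 4*z²)
p(w) = 52 + 4*w² (p(w) = (3 + 4*w²) + 49 = 52 + 4*w²)
T - p(-49) = 26636 - (52 + 4*(-49)²) = 26636 - (52 + 4*2401) = 26636 - (52 + 9604) = 26636 - 1*9656 = 26636 - 9656 = 16980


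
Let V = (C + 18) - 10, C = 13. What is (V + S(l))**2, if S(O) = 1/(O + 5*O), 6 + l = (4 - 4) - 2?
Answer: 1014049/2304 ≈ 440.13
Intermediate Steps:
l = -8 (l = -6 + ((4 - 4) - 2) = -6 + (0 - 2) = -6 - 2 = -8)
V = 21 (V = (13 + 18) - 10 = 31 - 10 = 21)
S(O) = 1/(6*O)
(V + S(l))**2 = (21 + (1/6)/(-8))**2 = (21 + (1/6)*(-1/8))**2 = (21 - 1/48)**2 = (1007/48)**2 = 1014049/2304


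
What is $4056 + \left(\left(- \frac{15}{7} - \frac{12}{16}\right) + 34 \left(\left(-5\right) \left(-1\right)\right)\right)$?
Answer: $\frac{118247}{28} \approx 4223.1$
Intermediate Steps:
$4056 + \left(\left(- \frac{15}{7} - \frac{12}{16}\right) + 34 \left(\left(-5\right) \left(-1\right)\right)\right) = 4056 + \left(\left(\left(-15\right) \frac{1}{7} - \frac{3}{4}\right) + 34 \cdot 5\right) = 4056 + \left(\left(- \frac{15}{7} - \frac{3}{4}\right) + 170\right) = 4056 + \left(- \frac{81}{28} + 170\right) = 4056 + \frac{4679}{28} = \frac{118247}{28}$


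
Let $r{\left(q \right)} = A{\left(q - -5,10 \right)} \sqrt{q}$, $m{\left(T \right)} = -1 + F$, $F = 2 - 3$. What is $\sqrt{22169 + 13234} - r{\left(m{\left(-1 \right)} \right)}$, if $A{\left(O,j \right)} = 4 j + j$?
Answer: $\sqrt{35403} - 50 i \sqrt{2} \approx 188.16 - 70.711 i$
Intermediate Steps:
$F = -1$
$A{\left(O,j \right)} = 5 j$
$m{\left(T \right)} = -2$ ($m{\left(T \right)} = -1 - 1 = -2$)
$r{\left(q \right)} = 50 \sqrt{q}$ ($r{\left(q \right)} = 5 \cdot 10 \sqrt{q} = 50 \sqrt{q}$)
$\sqrt{22169 + 13234} - r{\left(m{\left(-1 \right)} \right)} = \sqrt{22169 + 13234} - 50 \sqrt{-2} = \sqrt{35403} - 50 i \sqrt{2}$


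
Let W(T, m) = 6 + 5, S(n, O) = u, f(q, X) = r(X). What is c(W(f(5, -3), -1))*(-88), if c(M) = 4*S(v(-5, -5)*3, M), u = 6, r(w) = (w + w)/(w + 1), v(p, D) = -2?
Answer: -2112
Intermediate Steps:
r(w) = 2*w/(1 + w) (r(w) = (2*w)/(1 + w) = 2*w/(1 + w))
f(q, X) = 2*X/(1 + X)
S(n, O) = 6
W(T, m) = 11
c(M) = 24 (c(M) = 4*6 = 24)
c(W(f(5, -3), -1))*(-88) = 24*(-88) = -2112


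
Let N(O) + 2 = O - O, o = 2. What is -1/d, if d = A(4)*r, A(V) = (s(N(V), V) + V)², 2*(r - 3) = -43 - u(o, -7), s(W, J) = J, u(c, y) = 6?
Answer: 1/1376 ≈ 0.00072674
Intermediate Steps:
N(O) = -2 (N(O) = -2 + (O - O) = -2 + 0 = -2)
r = -43/2 (r = 3 + (-43 - 1*6)/2 = 3 + (-43 - 6)/2 = 3 + (½)*(-49) = 3 - 49/2 = -43/2 ≈ -21.500)
A(V) = 4*V² (A(V) = (V + V)² = (2*V)² = 4*V²)
d = -1376 (d = (4*4²)*(-43/2) = (4*16)*(-43/2) = 64*(-43/2) = -1376)
-1/d = -1/(-1376) = -1*(-1/1376) = 1/1376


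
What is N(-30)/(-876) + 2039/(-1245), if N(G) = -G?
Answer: -303919/181770 ≈ -1.6720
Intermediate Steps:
N(-30)/(-876) + 2039/(-1245) = -1*(-30)/(-876) + 2039/(-1245) = 30*(-1/876) + 2039*(-1/1245) = -5/146 - 2039/1245 = -303919/181770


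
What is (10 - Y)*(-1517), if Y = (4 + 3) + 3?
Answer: 0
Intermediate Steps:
Y = 10 (Y = 7 + 3 = 10)
(10 - Y)*(-1517) = (10 - 1*10)*(-1517) = (10 - 10)*(-1517) = 0*(-1517) = 0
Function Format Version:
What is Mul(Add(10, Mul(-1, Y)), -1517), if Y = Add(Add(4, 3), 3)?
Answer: 0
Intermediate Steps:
Y = 10 (Y = Add(7, 3) = 10)
Mul(Add(10, Mul(-1, Y)), -1517) = Mul(Add(10, Mul(-1, 10)), -1517) = Mul(Add(10, -10), -1517) = Mul(0, -1517) = 0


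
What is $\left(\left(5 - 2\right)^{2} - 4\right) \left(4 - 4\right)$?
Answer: $0$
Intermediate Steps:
$\left(\left(5 - 2\right)^{2} - 4\right) \left(4 - 4\right) = \left(3^{2} - 4\right) 0 = \left(9 - 4\right) 0 = 5 \cdot 0 = 0$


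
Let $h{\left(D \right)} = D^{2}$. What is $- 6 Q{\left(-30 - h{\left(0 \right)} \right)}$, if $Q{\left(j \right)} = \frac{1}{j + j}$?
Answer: $\frac{1}{10} \approx 0.1$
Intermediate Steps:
$Q{\left(j \right)} = \frac{1}{2 j}$
$- 6 Q{\left(-30 - h{\left(0 \right)} \right)} = - 6 \frac{1}{2 \left(-30 - 0^{2}\right)} = - 6 \frac{1}{2 \left(-30 - 0\right)} = - 6 \frac{1}{2 \left(-30 + 0\right)} = - 6 \frac{1}{2 \left(-30\right)} = - 6 \cdot \frac{1}{2} \left(- \frac{1}{30}\right) = \left(-6\right) \left(- \frac{1}{60}\right) = \frac{1}{10}$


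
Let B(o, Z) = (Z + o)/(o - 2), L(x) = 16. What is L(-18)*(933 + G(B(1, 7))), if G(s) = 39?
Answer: 15552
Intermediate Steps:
B(o, Z) = (Z + o)/(-2 + o)
L(-18)*(933 + G(B(1, 7))) = 16*(933 + 39) = 16*972 = 15552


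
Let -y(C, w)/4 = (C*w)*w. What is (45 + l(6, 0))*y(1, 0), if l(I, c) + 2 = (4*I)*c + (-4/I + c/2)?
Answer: 0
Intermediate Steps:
y(C, w) = -4*C*w² (y(C, w) = -4*C*w*w = -4*C*w²)
l(I, c) = -2 + c/2 - 4/I + 4*I*c (l(I, c) = -2 + ((4*I)*c + (-4/I + c/2)) = -2 + (4*I*c + (-4/I + c*(½))) = -2 + (4*I*c + (-4/I + c/2)) = -2 + (4*I*c + (c/2 - 4/I)) = -2 + (c/2 - 4/I + 4*I*c) = -2 + c/2 - 4/I + 4*I*c)
(45 + l(6, 0))*y(1, 0) = (45 + (-2 + (½)*0 - 4/6 + 4*6*0))*(-4*1*0²) = (45 + (-2 + 0 - 4*⅙ + 0))*(-4*1*0) = (45 + (-2 + 0 - ⅔ + 0))*0 = (45 - 8/3)*0 = (127/3)*0 = 0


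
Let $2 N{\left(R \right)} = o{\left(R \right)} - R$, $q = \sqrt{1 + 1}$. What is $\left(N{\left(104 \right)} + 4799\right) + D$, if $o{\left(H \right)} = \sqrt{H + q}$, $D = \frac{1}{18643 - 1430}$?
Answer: $\frac{81710112}{17213} + \frac{\sqrt{104 + \sqrt{2}}}{2} \approx 4752.1$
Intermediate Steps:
$q = \sqrt{2} \approx 1.4142$
$D = \frac{1}{17213} \approx 5.8096 \cdot 10^{-5}$
$o{\left(H \right)} = \sqrt{H + \sqrt{2}}$
$N{\left(R \right)} = \frac{\sqrt{R + \sqrt{2}}}{2} - \frac{R}{2}$ ($N{\left(R \right)} = \frac{\sqrt{R + \sqrt{2}} - R}{2} = \frac{\sqrt{R + \sqrt{2}}}{2} - \frac{R}{2}$)
$\left(N{\left(104 \right)} + 4799\right) + D = \left(\left(\frac{\sqrt{104 + \sqrt{2}}}{2} - 52\right) + 4799\right) + \frac{1}{17213} = \left(\left(-52 + \frac{\sqrt{104 + \sqrt{2}}}{2}\right) + 4799\right) + \frac{1}{17213} = \left(4747 + \frac{\sqrt{104 + \sqrt{2}}}{2}\right) + \frac{1}{17213} = \frac{81710112}{17213} + \frac{\sqrt{104 + \sqrt{2}}}{2}$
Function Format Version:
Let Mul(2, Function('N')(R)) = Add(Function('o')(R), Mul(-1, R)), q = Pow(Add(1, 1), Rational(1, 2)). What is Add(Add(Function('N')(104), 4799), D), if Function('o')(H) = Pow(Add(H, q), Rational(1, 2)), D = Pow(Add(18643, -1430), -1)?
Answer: Add(Rational(81710112, 17213), Mul(Rational(1, 2), Pow(Add(104, Pow(2, Rational(1, 2))), Rational(1, 2)))) ≈ 4752.1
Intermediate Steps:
q = Pow(2, Rational(1, 2)) ≈ 1.4142
D = Rational(1, 17213) (D = Pow(17213, -1) = Rational(1, 17213) ≈ 5.8096e-5)
Function('o')(H) = Pow(Add(H, Pow(2, Rational(1, 2))), Rational(1, 2))
Function('N')(R) = Add(Mul(Rational(1, 2), Pow(Add(R, Pow(2, Rational(1, 2))), Rational(1, 2))), Mul(Rational(-1, 2), R)) (Function('N')(R) = Mul(Rational(1, 2), Add(Pow(Add(R, Pow(2, Rational(1, 2))), Rational(1, 2)), Mul(-1, R))) = Add(Mul(Rational(1, 2), Pow(Add(R, Pow(2, Rational(1, 2))), Rational(1, 2))), Mul(Rational(-1, 2), R)))
Add(Add(Function('N')(104), 4799), D) = Add(Add(Add(Mul(Rational(1, 2), Pow(Add(104, Pow(2, Rational(1, 2))), Rational(1, 2))), Mul(Rational(-1, 2), 104)), 4799), Rational(1, 17213)) = Add(Add(Add(Mul(Rational(1, 2), Pow(Add(104, Pow(2, Rational(1, 2))), Rational(1, 2))), -52), 4799), Rational(1, 17213)) = Add(Add(Add(-52, Mul(Rational(1, 2), Pow(Add(104, Pow(2, Rational(1, 2))), Rational(1, 2)))), 4799), Rational(1, 17213)) = Add(Add(4747, Mul(Rational(1, 2), Pow(Add(104, Pow(2, Rational(1, 2))), Rational(1, 2)))), Rational(1, 17213)) = Add(Rational(81710112, 17213), Mul(Rational(1, 2), Pow(Add(104, Pow(2, Rational(1, 2))), Rational(1, 2))))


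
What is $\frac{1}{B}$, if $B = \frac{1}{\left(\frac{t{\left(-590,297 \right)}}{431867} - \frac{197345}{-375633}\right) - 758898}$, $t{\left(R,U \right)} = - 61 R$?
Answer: $- \frac{123110988537049493}{162223496811} \approx -7.589 \cdot 10^{5}$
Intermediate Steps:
$B = - \frac{162223496811}{123110988537049493}$ ($B = \frac{1}{\left(\frac{\left(-61\right) \left(-590\right)}{431867} - \frac{197345}{-375633}\right) - 758898} = \frac{1}{\left(35990 \cdot \frac{1}{431867} - - \frac{197345}{375633}\right) - 758898} = \frac{1}{\left(\frac{35990}{431867} + \frac{197345}{375633}\right) - 758898} = \frac{1}{\frac{98745824785}{162223496811} - 758898} = \frac{1}{- \frac{123110988537049493}{162223496811}} = - \frac{162223496811}{123110988537049493} \approx -1.3177 \cdot 10^{-6}$)
$\frac{1}{B} = \frac{1}{- \frac{162223496811}{123110988537049493}} = - \frac{123110988537049493}{162223496811}$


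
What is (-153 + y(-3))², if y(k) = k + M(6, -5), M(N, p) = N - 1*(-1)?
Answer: 22201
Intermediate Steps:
M(N, p) = 1 + N (M(N, p) = N + 1 = 1 + N)
y(k) = 7 + k (y(k) = k + (1 + 6) = k + 7 = 7 + k)
(-153 + y(-3))² = (-153 + (7 - 3))² = (-153 + 4)² = (-149)² = 22201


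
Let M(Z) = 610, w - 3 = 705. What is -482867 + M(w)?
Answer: -482257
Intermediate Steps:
w = 708 (w = 3 + 705 = 708)
-482867 + M(w) = -482867 + 610 = -482257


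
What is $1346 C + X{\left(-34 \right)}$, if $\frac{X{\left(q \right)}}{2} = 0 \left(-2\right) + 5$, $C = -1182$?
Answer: $-1590962$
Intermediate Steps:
$X{\left(q \right)} = 10$ ($X{\left(q \right)} = 2 \left(0 \left(-2\right) + 5\right) = 2 \left(0 + 5\right) = 2 \cdot 5 = 10$)
$1346 C + X{\left(-34 \right)} = 1346 \left(-1182\right) + 10 = -1590972 + 10 = -1590962$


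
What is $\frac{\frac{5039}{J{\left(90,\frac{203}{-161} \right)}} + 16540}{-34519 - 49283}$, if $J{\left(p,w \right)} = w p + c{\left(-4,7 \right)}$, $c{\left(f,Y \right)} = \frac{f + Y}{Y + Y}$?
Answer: $- \frac{300803891}{1528171371} \approx -0.19684$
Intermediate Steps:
$c{\left(f,Y \right)} = \frac{Y + f}{2 Y}$
$J{\left(p,w \right)} = \frac{3}{14} + p w$ ($J{\left(p,w \right)} = w p + \frac{7 - 4}{2 \cdot 7} = p w + \frac{1}{2} \cdot \frac{1}{7} \cdot 3 = p w + \frac{3}{14} = \frac{3}{14} + p w$)
$\frac{\frac{5039}{J{\left(90,\frac{203}{-161} \right)}} + 16540}{-34519 - 49283} = \frac{\frac{5039}{\frac{3}{14} + 90 \frac{203}{-161}} + 16540}{-34519 - 49283} = \frac{\frac{5039}{\frac{3}{14} + 90 \cdot 203 \left(- \frac{1}{161}\right)} + 16540}{-83802} = \left(\frac{5039}{\frac{3}{14} + 90 \left(- \frac{29}{23}\right)} + 16540\right) \left(- \frac{1}{83802}\right) = \left(\frac{5039}{\frac{3}{14} - \frac{2610}{23}} + 16540\right) \left(- \frac{1}{83802}\right) = \left(\frac{5039}{- \frac{36471}{322}} + 16540\right) \left(- \frac{1}{83802}\right) = \left(5039 \left(- \frac{322}{36471}\right) + 16540\right) \left(- \frac{1}{83802}\right) = \left(- \frac{1622558}{36471} + 16540\right) \left(- \frac{1}{83802}\right) = \frac{601607782}{36471} \left(- \frac{1}{83802}\right) = - \frac{300803891}{1528171371}$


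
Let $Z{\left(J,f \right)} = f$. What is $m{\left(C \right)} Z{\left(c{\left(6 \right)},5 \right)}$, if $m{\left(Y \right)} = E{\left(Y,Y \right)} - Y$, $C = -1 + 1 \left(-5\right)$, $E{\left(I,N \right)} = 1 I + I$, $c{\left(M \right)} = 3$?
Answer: $-30$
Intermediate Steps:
$E{\left(I,N \right)} = 2 I$ ($E{\left(I,N \right)} = I + I = 2 I$)
$C = -6$ ($C = -1 - 5 = -6$)
$m{\left(Y \right)} = Y$ ($m{\left(Y \right)} = 2 Y - Y = Y$)
$m{\left(C \right)} Z{\left(c{\left(6 \right)},5 \right)} = \left(-6\right) 5 = -30$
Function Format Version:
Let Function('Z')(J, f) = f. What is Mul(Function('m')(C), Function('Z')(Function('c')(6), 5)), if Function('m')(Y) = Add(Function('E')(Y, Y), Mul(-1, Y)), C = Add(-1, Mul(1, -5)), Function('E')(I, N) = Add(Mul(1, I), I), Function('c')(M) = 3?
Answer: -30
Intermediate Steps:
Function('E')(I, N) = Mul(2, I) (Function('E')(I, N) = Add(I, I) = Mul(2, I))
C = -6 (C = Add(-1, -5) = -6)
Function('m')(Y) = Y (Function('m')(Y) = Add(Mul(2, Y), Mul(-1, Y)) = Y)
Mul(Function('m')(C), Function('Z')(Function('c')(6), 5)) = Mul(-6, 5) = -30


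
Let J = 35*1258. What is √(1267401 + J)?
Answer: √1311431 ≈ 1145.2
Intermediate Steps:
J = 44030
√(1267401 + J) = √(1267401 + 44030) = √1311431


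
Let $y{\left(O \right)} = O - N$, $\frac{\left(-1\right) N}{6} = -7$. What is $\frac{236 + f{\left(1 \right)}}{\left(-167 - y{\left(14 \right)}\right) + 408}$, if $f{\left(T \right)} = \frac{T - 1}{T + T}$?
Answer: $\frac{236}{269} \approx 0.87732$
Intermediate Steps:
$N = 42$ ($N = \left(-6\right) \left(-7\right) = 42$)
$f{\left(T \right)} = \frac{-1 + T}{2 T}$
$y{\left(O \right)} = -42 + O$ ($y{\left(O \right)} = O - 42 = -42 + O$)
$\frac{236 + f{\left(1 \right)}}{\left(-167 - y{\left(14 \right)}\right) + 408} = \frac{236 + \frac{-1 + 1}{2 \cdot 1}}{\left(-167 - \left(-42 + 14\right)\right) + 408} = \frac{236 + \frac{1}{2} \cdot 1 \cdot 0}{\left(-167 - -28\right) + 408} = \frac{236 + 0}{\left(-167 + 28\right) + 408} = \frac{236}{-139 + 408} = \frac{236}{269}$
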